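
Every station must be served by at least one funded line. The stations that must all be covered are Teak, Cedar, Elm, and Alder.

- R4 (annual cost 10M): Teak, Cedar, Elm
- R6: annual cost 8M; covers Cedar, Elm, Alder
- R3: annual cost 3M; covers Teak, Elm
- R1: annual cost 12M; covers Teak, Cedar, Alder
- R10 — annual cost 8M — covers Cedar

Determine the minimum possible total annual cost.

Choose R6 and R3: together they cover Teak, Cedar, Elm, Alder — every station.
Total annual cost: 8 + 3 = 11.
No cover costs less than 11.

11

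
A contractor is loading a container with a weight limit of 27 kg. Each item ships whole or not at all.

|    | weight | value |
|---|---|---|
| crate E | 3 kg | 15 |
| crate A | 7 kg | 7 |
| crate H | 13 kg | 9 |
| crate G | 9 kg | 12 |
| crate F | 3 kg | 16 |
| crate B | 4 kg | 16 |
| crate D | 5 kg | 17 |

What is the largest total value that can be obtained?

76

crate E + crate G + crate F + crate B + crate D: weight 3 + 9 + 3 + 4 + 5 = 24 ≤ 27, value 15 + 12 + 16 + 16 + 17 = 76.
crate E + crate A + crate F + crate B + crate D: weight 3 + 7 + 3 + 4 + 5 = 22 ≤ 27, value 15 + 7 + 16 + 16 + 17 = 71.
Best is crate E, crate G, crate F, crate B, and crate D with total value 76.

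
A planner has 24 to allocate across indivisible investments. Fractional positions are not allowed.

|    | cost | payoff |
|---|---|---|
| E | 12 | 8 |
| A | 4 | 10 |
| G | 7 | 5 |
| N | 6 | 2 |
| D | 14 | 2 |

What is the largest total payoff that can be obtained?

23

Allowing fractional choices, the relaxed optimum would be about 23.3, but investments are indivisible.
E + A + N: cost 12 + 4 + 6 = 22 ≤ 24, payoff 8 + 10 + 2 = 20.
E + A + G: cost 12 + 4 + 7 = 23 ≤ 24, payoff 8 + 10 + 5 = 23.
Best is E, A, and G with total payoff 23.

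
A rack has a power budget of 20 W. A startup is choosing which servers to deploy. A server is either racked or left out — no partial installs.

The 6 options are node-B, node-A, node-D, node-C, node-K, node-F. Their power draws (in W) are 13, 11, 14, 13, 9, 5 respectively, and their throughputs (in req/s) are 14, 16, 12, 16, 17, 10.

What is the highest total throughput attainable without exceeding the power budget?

Take node-A and node-K: power draw 11 + 9 = 20 ≤ 20, throughput 16 + 17 = 33.
No other feasible combination does better.

33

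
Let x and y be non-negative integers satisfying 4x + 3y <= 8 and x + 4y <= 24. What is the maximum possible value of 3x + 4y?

8

(x,y)=(0,2) is feasible, giving 8.
(x,y)=(1,1) is feasible, giving 7.
(x,y)=(0,1) is feasible, giving 4.
No feasible integer point exceeds 8.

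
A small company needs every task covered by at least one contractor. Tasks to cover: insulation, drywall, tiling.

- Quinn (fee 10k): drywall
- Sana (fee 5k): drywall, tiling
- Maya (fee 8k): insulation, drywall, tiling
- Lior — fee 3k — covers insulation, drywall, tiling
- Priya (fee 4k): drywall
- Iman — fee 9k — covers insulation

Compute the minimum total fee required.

This is an integer covering problem.
Lior alone covers insulation, drywall, tiling — every task.
Total fee: 3.
No cover costs less than 3.

3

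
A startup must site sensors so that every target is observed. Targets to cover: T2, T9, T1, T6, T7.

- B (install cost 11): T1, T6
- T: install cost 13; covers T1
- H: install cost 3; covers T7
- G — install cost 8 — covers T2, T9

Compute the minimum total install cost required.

This is a weighted set-cover instance.
Choose B, H, and G: together they cover T2, T9, T1, T6, T7 — every target.
Total install cost: 11 + 3 + 8 = 22.
No cover costs less than 22.

22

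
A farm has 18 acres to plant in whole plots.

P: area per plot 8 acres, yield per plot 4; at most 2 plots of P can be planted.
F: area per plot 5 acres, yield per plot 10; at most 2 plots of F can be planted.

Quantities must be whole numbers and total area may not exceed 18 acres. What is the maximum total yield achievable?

Take 1×P and 2×F: area 18 ≤ 18, yield 1·4 + 2·10 = 24.
F has the best ratio (10/5) and is taken to its limit of 2; remaining capacity is filled optimally with the others.

24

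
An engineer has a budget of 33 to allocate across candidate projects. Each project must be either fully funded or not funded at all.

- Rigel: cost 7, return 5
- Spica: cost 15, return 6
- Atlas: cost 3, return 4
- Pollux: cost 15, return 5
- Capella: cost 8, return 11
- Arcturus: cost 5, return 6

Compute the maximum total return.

Rigel + Atlas + Capella + Arcturus: cost 7 + 3 + 8 + 5 = 23 ≤ 33, return 5 + 4 + 11 + 6 = 26.
Spica + Atlas + Capella + Arcturus: cost 15 + 3 + 8 + 5 = 31 ≤ 33, return 6 + 4 + 11 + 6 = 27.
Best is Spica, Atlas, Capella, and Arcturus with total return 27.

27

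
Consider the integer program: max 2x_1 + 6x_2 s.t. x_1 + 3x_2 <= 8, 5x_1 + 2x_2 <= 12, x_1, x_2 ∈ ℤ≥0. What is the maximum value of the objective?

Relaxing integrality, the LP optimum is 16.00 at (x_1,x_2) = (0, 2.67), which is not an integer point.
(x_1,x_2)=(1,2): 1·1+3·2=7≤8, 5·1+2·2=9≤12, objective 14.
(x_1,x_2)=(0,2): 1·0+3·2=6≤8, 5·0+2·2=4≤12, objective 12.
(x_1,x_2)=(2,1): 1·2+3·1=5≤8, 5·2+2·1=12≤12, objective 10.
No feasible integer point exceeds 14.

14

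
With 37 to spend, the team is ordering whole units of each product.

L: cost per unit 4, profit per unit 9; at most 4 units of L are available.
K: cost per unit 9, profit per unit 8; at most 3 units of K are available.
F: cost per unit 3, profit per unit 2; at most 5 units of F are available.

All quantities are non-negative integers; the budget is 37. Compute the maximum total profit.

This is a bounded integer knapsack.
L has the best ratio (9/4); taking only L gives at most 4×9 = 36 (stopped by the supply cap of 4).
Mixing does better — 4×L, 2×K, and 1×F: cost 37 ≤ 37, profit 4·9 + 2·8 + 1·2 = 54.

54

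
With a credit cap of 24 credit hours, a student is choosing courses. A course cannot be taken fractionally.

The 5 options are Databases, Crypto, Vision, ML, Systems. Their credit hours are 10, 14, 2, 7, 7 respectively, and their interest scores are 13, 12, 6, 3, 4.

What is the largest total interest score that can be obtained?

This is a 0-1 knapsack instance.
Allowing fractional choices, the relaxed optimum would be about 29.3, but courses are indivisible.
Databases + Vision + Systems: credit hours 10 + 2 + 7 = 19 ≤ 24, interest score 13 + 6 + 4 = 23.
Databases + Vision + ML: credit hours 10 + 2 + 7 = 19 ≤ 24, interest score 13 + 6 + 3 = 22.
Databases + Crypto: credit hours 10 + 14 = 24 ≤ 24, interest score 13 + 12 = 25.
Best is Databases and Crypto with total interest score 25.

25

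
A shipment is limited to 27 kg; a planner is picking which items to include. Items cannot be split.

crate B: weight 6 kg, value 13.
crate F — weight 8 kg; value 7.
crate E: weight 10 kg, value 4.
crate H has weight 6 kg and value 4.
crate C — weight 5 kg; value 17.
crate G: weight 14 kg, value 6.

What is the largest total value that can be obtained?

Treat it as a binary knapsack problem.
Take crate B, crate F, crate H, and crate C: weight 6 + 8 + 6 + 5 = 25 ≤ 27, value 13 + 7 + 4 + 17 = 41.
No other feasible combination does better.

41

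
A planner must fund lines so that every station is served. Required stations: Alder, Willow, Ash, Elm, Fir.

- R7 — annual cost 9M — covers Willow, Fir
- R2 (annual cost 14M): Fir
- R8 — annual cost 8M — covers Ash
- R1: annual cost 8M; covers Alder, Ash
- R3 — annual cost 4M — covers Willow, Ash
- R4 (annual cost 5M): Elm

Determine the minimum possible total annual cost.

22

The greedy cost-per-new-station heuristic would pick R3, R4, R1, and R7 for 26, but a cheaper cover exists.
Choose R7, R1, and R4: together they cover Alder, Willow, Ash, Elm, Fir — every station.
Total annual cost: 9 + 8 + 5 = 22.
No cover costs less than 22.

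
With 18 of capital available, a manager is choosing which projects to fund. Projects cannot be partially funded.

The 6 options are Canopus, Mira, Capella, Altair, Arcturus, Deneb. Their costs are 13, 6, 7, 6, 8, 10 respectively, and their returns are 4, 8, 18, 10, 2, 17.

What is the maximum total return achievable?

Allowing fractional choices, the relaxed optimum would be about 36.7, but projects are indivisible.
Altair + Deneb: cost 6 + 10 = 16 ≤ 18, return 10 + 17 = 27.
Capella + Altair: cost 7 + 6 = 13 ≤ 18, return 18 + 10 = 28.
Capella + Deneb: cost 7 + 10 = 17 ≤ 18, return 18 + 17 = 35.
Best is Capella and Deneb with total return 35.

35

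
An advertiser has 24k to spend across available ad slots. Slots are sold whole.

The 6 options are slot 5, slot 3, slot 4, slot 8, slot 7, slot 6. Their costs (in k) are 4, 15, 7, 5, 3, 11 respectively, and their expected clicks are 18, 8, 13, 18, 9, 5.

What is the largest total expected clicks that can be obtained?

slot 5 + slot 4 + slot 8 + slot 7: cost 4 + 7 + 5 + 3 = 19 ≤ 24, expected clicks 18 + 13 + 18 + 9 = 58.
slot 5 + slot 8 + slot 7 + slot 6: cost 4 + 5 + 3 + 11 = 23 ≤ 24, expected clicks 18 + 18 + 9 + 5 = 50.
Best is slot 5, slot 4, slot 8, and slot 7 with total expected clicks 58.

58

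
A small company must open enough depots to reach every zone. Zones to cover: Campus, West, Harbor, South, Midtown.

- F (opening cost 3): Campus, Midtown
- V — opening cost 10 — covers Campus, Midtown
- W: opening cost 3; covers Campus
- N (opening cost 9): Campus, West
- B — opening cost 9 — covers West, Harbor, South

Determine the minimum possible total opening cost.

12

This is a weighted set-cover instance.
Choose F and B: together they cover Campus, West, Harbor, South, Midtown — every zone.
Total opening cost: 3 + 9 = 12.
No cover costs less than 12.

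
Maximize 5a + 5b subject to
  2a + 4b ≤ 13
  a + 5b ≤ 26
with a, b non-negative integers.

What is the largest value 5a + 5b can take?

30

Relaxing integrality, the LP optimum is 32.50 at (a,b) = (6.5, 0), which is not an integer point.
(a,b)=(6,0): 2·6+4·0=12≤13, 1·6+5·0=6≤26, objective 30.
(a,b)=(5,0): 2·5+4·0=10≤13, 1·5+5·0=5≤26, objective 25.
No feasible integer point exceeds 30.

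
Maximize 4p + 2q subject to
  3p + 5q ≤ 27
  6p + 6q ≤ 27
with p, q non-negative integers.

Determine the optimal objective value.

Relaxing integrality, the LP optimum is 18.00 at (p,q) = (4.5, 0), which is not an integer point.
(p,q)=(4,0): 3·4+5·0=12≤27, 6·4+6·0=24≤27, objective 16.
(p,q)=(3,1): 3·3+5·1=14≤27, 6·3+6·1=24≤27, objective 14.
(p,q)=(3,0): 3·3+5·0=9≤27, 6·3+6·0=18≤27, objective 12.
The best lattice point is (4,0), giving 16.

16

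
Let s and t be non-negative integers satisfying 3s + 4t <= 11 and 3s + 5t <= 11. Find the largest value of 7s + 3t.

21

(s,t)=(3,0) is feasible, giving 21.
(s,t)=(2,1) is feasible, giving 17.
(s,t)=(2,0) is feasible, giving 14.
Maximum is 21 at (s,t)=(3,0).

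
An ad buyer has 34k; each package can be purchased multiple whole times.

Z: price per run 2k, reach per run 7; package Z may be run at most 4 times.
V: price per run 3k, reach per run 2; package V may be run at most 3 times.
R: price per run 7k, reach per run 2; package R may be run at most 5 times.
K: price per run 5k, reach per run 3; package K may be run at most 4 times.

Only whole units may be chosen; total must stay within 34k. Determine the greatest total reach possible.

4×Z, 3×V, and 3×K: price 32 ≤ 34, reach 4·7 + 3·2 + 3·3 = 43.
4×Z, 2×V, and 4×K: price 34 ≤ 34, reach 4·7 + 2·2 + 4·3 = 44.
Best is 44.

44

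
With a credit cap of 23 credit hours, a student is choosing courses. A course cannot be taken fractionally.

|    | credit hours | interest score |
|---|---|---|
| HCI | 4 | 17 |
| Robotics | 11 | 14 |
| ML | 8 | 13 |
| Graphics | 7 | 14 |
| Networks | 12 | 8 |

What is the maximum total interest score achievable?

45

Allowing fractional choices, the relaxed optimum would be about 49.1, but courses are indivisible.
HCI + ML + Graphics: credit hours 4 + 8 + 7 = 19 ≤ 23, interest score 17 + 13 + 14 = 44.
HCI + Robotics + Graphics: credit hours 4 + 11 + 7 = 22 ≤ 23, interest score 17 + 14 + 14 = 45.
HCI + Robotics + ML: credit hours 4 + 11 + 8 = 23 ≤ 23, interest score 17 + 14 + 13 = 44.
Best is HCI, Robotics, and Graphics with total interest score 45.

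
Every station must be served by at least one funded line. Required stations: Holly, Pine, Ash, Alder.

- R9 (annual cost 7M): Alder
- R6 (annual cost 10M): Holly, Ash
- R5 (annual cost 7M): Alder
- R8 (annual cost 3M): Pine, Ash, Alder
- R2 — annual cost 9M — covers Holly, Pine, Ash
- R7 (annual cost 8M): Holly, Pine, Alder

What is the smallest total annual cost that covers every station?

This is a weighted set-cover instance.
Choose R8 and R7: together they cover Holly, Pine, Ash, Alder — every station.
Total annual cost: 3 + 8 = 11.
No cover costs less than 11.

11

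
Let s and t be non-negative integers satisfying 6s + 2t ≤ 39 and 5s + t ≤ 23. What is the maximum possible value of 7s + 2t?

Relaxing integrality, the LP optimum is 40.75 at (s,t) = (1.75, 14.2), which is not an integer point.
(s,t)=(2,13) is feasible, giving 40.
(s,t)=(2,12) is feasible, giving 38.
(s,t)=(1,15) is feasible, giving 37.
No feasible integer point exceeds 40.

40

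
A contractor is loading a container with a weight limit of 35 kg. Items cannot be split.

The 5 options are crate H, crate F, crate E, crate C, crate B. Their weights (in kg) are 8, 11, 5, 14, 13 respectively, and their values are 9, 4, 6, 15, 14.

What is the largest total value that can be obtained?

crate H + crate C + crate B: weight 8 + 14 + 13 = 35 ≤ 35, value 9 + 15 + 14 = 38.
crate E + crate C + crate B: weight 5 + 14 + 13 = 32 ≤ 35, value 6 + 15 + 14 = 35.
crate H + crate E + crate C: weight 8 + 5 + 14 = 27 ≤ 35, value 9 + 6 + 15 = 30.
Best is crate H, crate C, and crate B with total value 38.

38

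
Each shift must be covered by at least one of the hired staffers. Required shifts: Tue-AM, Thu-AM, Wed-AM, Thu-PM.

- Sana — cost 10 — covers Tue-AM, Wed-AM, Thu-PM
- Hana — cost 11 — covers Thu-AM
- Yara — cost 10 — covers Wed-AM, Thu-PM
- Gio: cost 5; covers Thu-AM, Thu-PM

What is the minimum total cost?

Choose Sana and Gio: together they cover Tue-AM, Thu-AM, Wed-AM, Thu-PM — every shift.
Total cost: 10 + 5 = 15.
No cover costs less than 15.

15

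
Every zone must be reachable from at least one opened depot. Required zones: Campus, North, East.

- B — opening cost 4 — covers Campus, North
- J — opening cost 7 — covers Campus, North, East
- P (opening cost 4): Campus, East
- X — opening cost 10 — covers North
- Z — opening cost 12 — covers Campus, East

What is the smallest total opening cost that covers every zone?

7

This is an integer covering problem.
The greedy cost-per-new-zone heuristic would pick B and P for 8, but a cheaper cover exists.
J alone covers Campus, North, East — every zone.
Total opening cost: 7.
No cover costs less than 7.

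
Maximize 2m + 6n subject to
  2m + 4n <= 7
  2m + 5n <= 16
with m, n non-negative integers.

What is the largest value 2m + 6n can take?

8

(m,n)=(1,1): 2·1+4·1=6≤7, 2·1+5·1=7≤16, objective 8.
(m,n)=(0,1): 2·0+4·1=4≤7, 2·0+5·1=5≤16, objective 6.
(m,n)=(2,0): 2·2+4·0=4≤7, 2·2+5·0=4≤16, objective 4.
The best lattice point is (1,1), giving 8.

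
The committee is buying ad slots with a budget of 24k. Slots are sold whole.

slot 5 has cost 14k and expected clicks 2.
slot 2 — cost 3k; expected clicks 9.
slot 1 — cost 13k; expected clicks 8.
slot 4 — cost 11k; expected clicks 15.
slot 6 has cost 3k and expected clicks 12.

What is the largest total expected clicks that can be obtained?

Allowing fractional choices, the relaxed optimum would be about 40.3, but ad slots are indivisible.
slot 2 + slot 1 + slot 6: cost 3 + 13 + 3 = 19 ≤ 24, expected clicks 9 + 8 + 12 = 29.
slot 4 + slot 6: cost 11 + 3 = 14 ≤ 24, expected clicks 15 + 12 = 27.
slot 2 + slot 4 + slot 6: cost 3 + 11 + 3 = 17 ≤ 24, expected clicks 9 + 15 + 12 = 36.
Best is slot 2, slot 4, and slot 6 with total expected clicks 36.

36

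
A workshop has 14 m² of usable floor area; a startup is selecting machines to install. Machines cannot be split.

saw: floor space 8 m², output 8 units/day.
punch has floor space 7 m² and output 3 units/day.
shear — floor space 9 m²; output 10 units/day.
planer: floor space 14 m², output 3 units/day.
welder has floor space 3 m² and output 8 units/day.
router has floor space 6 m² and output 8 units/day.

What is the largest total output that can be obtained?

18

Allowing fractional choices, the relaxed optimum would be about 21.6, but machines are indivisible.
welder + router: floor space 3 + 6 = 9 ≤ 14, output 8 + 8 = 16.
shear + welder: floor space 9 + 3 = 12 ≤ 14, output 10 + 8 = 18.
Best is shear and welder with total output 18.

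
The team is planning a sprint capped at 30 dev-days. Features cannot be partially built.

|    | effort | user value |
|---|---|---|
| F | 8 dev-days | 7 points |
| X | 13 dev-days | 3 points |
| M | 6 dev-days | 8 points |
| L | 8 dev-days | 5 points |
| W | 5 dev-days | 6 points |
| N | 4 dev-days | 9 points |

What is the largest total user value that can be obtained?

30

This is a 0-1 knapsack instance.
Take F, M, W, and N: effort 8 + 6 + 5 + 4 = 23 ≤ 30, user value 7 + 8 + 6 + 9 = 30.
No other feasible combination does better.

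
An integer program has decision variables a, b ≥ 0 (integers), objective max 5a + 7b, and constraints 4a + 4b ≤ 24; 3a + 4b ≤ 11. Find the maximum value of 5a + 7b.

Relaxing integrality, the LP optimum is 19.25 at (a,b) = (0, 2.75), which is not an integer point.
(a,b)=(1,2) is feasible, giving 19.
(a,b)=(2,1) is feasible, giving 17.
(a,b)=(0,2) is feasible, giving 14.
Maximum is 19 at (a,b)=(1,2).

19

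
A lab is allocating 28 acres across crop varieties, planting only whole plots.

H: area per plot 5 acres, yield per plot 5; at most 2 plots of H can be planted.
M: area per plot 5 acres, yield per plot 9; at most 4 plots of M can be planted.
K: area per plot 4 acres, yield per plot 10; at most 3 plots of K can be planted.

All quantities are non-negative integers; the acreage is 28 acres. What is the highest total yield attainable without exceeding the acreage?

This is a bounded integer knapsack.
K has the best ratio (10/4); taking only K gives at most 3×10 = 30 (stopped by the supply cap of 3).
Mixing does better — 3×M and 3×K: area 27 ≤ 28, yield 3·9 + 3·10 = 57.

57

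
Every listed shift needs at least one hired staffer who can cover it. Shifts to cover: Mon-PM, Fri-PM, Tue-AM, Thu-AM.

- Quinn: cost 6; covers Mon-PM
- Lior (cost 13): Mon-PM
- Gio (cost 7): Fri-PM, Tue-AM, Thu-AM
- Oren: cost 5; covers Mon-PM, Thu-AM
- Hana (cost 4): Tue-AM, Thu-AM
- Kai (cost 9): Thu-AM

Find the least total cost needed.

The greedy cost-per-new-shift heuristic would pick Hana, Oren, and Gio for 16, but a cheaper cover exists.
Choose Gio and Oren: together they cover Mon-PM, Fri-PM, Tue-AM, Thu-AM — every shift.
Total cost: 7 + 5 = 12.
No cover costs less than 12.

12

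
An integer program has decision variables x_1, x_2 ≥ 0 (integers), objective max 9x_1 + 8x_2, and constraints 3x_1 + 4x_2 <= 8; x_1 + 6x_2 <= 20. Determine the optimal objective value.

(x_1,x_2)=(2,0) is feasible, giving 18.
(x_1,x_2)=(1,1) is feasible, giving 17.
(x_1,x_2)=(1,0) is feasible, giving 9.
No feasible integer point exceeds 18.

18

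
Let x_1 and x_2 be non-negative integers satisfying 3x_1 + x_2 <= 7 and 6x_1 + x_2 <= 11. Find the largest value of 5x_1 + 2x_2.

14

(x_1,x_2)=(0,7): 3·0+1·7=7≤7, 6·0+1·7=7≤11, objective 14.
(x_1,x_2)=(0,6): 3·0+1·6=6≤7, 6·0+1·6=6≤11, objective 12.
The best lattice point is (0,7), giving 14.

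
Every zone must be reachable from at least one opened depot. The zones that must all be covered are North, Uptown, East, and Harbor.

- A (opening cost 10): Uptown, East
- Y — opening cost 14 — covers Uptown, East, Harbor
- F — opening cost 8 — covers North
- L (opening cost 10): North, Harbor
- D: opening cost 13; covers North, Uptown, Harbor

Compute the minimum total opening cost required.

The greedy cost-per-new-zone heuristic would pick D and A for 23, but a cheaper cover exists.
Choose A and L: together they cover North, Uptown, East, Harbor — every zone.
Total opening cost: 10 + 10 = 20.
No cover costs less than 20.

20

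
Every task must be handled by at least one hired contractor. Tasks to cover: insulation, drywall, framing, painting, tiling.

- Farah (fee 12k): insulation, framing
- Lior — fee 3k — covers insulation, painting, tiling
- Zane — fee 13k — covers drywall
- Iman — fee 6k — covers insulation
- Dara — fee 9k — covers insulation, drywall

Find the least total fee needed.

Choose Farah, Lior, and Dara: together they cover insulation, drywall, framing, painting, tiling — every task.
Total fee: 12 + 3 + 9 = 24.
No cover costs less than 24.

24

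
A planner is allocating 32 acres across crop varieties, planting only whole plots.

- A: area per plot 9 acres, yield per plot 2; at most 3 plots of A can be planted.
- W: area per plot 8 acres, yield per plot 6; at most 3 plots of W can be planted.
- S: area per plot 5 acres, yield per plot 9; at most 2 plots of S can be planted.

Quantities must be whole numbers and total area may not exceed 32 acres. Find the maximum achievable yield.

30

This is a bounded integer knapsack.
3×W and 1×S: area 29 ≤ 32, yield 3·6 + 1·9 = 27.
2×W and 2×S: area 26 ≤ 32, yield 2·6 + 2·9 = 30.
Best is 30.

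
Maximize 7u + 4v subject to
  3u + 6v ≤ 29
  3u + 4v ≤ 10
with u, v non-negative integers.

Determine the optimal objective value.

(u,v)=(3,0) is feasible, giving 21.
(u,v)=(2,1) is feasible, giving 18.
(u,v)=(2,0) is feasible, giving 14.
No feasible integer point exceeds 21.

21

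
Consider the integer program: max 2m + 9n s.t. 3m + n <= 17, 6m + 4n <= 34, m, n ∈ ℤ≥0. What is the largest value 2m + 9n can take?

72

(m,n)=(0,8): 3·0+1·8=8≤17, 6·0+4·8=32≤34, objective 72.
(m,n)=(1,7): 3·1+1·7=10≤17, 6·1+4·7=34≤34, objective 65.
(m,n)=(0,7): 3·0+1·7=7≤17, 6·0+4·7=28≤34, objective 63.
Maximum is 72 at (m,n)=(0,8).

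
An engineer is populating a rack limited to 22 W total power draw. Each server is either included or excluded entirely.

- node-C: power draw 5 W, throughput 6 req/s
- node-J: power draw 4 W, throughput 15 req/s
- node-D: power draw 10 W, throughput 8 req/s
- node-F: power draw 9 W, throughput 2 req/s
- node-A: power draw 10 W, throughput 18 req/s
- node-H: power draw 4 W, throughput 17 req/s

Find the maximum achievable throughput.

This is an integer program with binary decision variables.
Take node-J, node-A, and node-H: power draw 4 + 10 + 4 = 18 ≤ 22, throughput 15 + 18 + 17 = 50.
No other feasible combination does better.

50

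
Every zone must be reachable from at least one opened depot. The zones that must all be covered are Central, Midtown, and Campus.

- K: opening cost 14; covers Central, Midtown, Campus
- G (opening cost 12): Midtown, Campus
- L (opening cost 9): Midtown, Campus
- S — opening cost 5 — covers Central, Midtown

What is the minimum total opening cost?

K alone covers Central, Midtown, Campus — every zone.
Total opening cost: 14.

14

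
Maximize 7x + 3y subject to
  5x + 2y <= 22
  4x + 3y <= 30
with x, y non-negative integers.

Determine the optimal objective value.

Relaxing integrality, the LP optimum is 32.57 at (x,y) = (0.857, 8.86), which is not an integer point.
(x,y)=(2,6): 5·2+2·6=22≤22, 4·2+3·6=26≤30, objective 32.
(x,y)=(1,8): 5·1+2·8=21≤22, 4·1+3·8=28≤30, objective 31.
Maximum is 32 at (x,y)=(2,6).

32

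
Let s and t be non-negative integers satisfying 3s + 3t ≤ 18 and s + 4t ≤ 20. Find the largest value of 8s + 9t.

52

(s,t)=(2,4): 3·2+3·4=18≤18, 1·2+4·4=18≤20, objective 52.
(s,t)=(3,3): 3·3+3·3=18≤18, 1·3+4·3=15≤20, objective 51.
Maximum is 52 at (s,t)=(2,4).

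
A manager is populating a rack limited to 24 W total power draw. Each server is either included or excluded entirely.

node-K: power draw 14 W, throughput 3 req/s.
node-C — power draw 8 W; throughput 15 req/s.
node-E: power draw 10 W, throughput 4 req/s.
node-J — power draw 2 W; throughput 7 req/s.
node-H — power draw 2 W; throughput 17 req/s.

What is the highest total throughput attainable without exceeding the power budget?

43

This is an integer program with binary decision variables.
Take node-C, node-E, node-J, and node-H: power draw 8 + 10 + 2 + 2 = 22 ≤ 24, throughput 15 + 4 + 7 + 17 = 43.
No other feasible combination does better.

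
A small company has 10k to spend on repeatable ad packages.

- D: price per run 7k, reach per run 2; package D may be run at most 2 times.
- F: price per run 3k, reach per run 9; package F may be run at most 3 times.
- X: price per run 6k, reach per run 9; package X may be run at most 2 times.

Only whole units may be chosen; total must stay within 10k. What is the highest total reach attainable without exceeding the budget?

F has the best ratio (9/3); taking only F gives at most 3×9 = 27 (stopped by the price limit).
Optimal: 3×F: price 9 ≤ 10, reach 3·9 = 27.

27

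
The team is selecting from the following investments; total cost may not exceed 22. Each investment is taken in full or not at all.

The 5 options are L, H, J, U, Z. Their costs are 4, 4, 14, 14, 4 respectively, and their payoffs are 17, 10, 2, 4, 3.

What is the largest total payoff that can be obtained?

Take L, H, and U: cost 4 + 4 + 14 = 22 ≤ 22, payoff 17 + 10 + 4 = 31.
No other feasible combination does better.

31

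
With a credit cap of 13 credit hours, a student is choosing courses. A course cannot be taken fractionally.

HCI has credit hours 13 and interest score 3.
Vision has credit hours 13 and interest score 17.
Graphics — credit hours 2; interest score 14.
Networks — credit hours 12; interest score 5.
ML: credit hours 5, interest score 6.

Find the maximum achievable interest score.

20

Allowing fractional choices, the relaxed optimum would be about 28.4, but courses are indivisible.
Graphics + ML: credit hours 2 + 5 = 7 ≤ 13, interest score 14 + 6 = 20.
Vision: credit hours 13 ≤ 13, interest score 17.
Best is Graphics and ML with total interest score 20.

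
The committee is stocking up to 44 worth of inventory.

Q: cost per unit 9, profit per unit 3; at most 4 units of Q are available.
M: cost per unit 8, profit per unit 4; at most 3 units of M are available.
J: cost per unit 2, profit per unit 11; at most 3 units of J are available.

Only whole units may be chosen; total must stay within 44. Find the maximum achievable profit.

1×Q, 3×M, and 3×J: cost 39 ≤ 44, profit 1·3 + 3·4 + 3·11 = 48.
2×Q, 2×M, and 3×J: cost 40 ≤ 44, profit 2·3 + 2·4 + 3·11 = 47.
Best is 48.

48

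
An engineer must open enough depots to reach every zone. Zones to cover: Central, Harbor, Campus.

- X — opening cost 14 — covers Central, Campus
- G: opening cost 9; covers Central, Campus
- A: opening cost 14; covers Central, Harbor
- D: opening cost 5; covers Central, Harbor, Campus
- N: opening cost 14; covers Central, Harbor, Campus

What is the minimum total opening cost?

D alone covers Central, Harbor, Campus — every zone.
Total opening cost: 5.
No cover costs less than 5.

5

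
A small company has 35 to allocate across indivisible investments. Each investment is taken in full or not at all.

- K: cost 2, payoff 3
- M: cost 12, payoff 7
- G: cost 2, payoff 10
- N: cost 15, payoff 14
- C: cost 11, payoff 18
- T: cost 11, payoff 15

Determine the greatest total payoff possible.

Allowing fractional choices, the relaxed optimum would be about 54.4, but investments are indivisible.
K + G + N + C: cost 2 + 2 + 15 + 11 = 30 ≤ 35, payoff 3 + 10 + 14 + 18 = 45.
K + G + C + T: cost 2 + 2 + 11 + 11 = 26 ≤ 35, payoff 3 + 10 + 18 + 15 = 46.
Best is K, G, C, and T with total payoff 46.

46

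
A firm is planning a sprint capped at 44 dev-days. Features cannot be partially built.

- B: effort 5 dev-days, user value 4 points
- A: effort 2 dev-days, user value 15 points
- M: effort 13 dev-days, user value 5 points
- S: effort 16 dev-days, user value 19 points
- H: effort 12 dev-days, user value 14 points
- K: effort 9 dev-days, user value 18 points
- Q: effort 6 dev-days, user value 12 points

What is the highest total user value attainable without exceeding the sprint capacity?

70

Allowing fractional choices, the relaxed optimum would be about 76.8, but features are indivisible.
B + A + S + K + Q: effort 5 + 2 + 16 + 9 + 6 = 38 ≤ 44, user value 4 + 15 + 19 + 18 + 12 = 68.
B + A + S + H + K: effort 5 + 2 + 16 + 12 + 9 = 44 ≤ 44, user value 4 + 15 + 19 + 14 + 18 = 70.
A + S + H + K: effort 2 + 16 + 12 + 9 = 39 ≤ 44, user value 15 + 19 + 14 + 18 = 66.
Best is B, A, S, H, and K with total user value 70.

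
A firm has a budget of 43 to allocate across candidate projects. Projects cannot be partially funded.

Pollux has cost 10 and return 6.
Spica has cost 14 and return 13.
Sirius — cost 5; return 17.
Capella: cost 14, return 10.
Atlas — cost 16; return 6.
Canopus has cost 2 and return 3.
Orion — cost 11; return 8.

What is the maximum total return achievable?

This is an integer program with binary decision variables.
Take Pollux, Spica, Sirius, Canopus, and Orion: cost 10 + 14 + 5 + 2 + 11 = 42 ≤ 43, return 6 + 13 + 17 + 3 + 8 = 47.
No other feasible combination does better.

47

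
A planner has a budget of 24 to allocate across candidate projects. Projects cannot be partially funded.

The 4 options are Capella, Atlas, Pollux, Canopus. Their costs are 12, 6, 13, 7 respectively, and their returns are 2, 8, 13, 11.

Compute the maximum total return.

24

Allowing fractional choices, the relaxed optimum would be about 30.0, but projects are indivisible.
Pollux + Canopus: cost 13 + 7 = 20 ≤ 24, return 13 + 11 = 24.
Atlas + Canopus: cost 6 + 7 = 13 ≤ 24, return 8 + 11 = 19.
Atlas + Pollux: cost 6 + 13 = 19 ≤ 24, return 8 + 13 = 21.
Best is Pollux and Canopus with total return 24.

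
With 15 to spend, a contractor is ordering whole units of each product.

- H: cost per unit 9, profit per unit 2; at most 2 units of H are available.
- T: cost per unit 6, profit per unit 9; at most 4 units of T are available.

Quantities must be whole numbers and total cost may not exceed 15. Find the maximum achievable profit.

This is a bounded integer knapsack.
T has the best ratio (9/6); taking only T gives at most 2×9 = 18 (stopped by the cost limit).
Optimal: 2×T: cost 12 ≤ 15, profit 2·9 = 18.

18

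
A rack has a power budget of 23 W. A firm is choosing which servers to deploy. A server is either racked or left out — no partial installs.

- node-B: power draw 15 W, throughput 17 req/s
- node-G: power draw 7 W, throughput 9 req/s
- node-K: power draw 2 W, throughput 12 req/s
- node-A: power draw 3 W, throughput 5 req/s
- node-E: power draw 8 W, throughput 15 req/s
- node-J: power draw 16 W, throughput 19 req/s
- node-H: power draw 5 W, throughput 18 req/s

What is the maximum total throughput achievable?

node-G + node-K + node-E + node-H: power draw 7 + 2 + 8 + 5 = 22 ≤ 23, throughput 9 + 12 + 15 + 18 = 54.
node-K + node-A + node-E + node-H: power draw 2 + 3 + 8 + 5 = 18 ≤ 23, throughput 12 + 5 + 15 + 18 = 50.
node-K + node-J + node-H: power draw 2 + 16 + 5 = 23 ≤ 23, throughput 12 + 19 + 18 = 49.
Best is node-G, node-K, node-E, and node-H with total throughput 54.

54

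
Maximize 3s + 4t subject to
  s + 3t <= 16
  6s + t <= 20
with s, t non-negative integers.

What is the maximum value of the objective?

23

Relaxing integrality, the LP optimum is 25.65 at (s,t) = (2.59, 4.47), which is not an integer point.
(s,t)=(1,5): 1·1+3·5=16≤16, 6·1+1·5=11≤20, objective 23.
(s,t)=(2,4): 1·2+3·4=14≤16, 6·2+1·4=16≤20, objective 22.
No feasible integer point exceeds 23.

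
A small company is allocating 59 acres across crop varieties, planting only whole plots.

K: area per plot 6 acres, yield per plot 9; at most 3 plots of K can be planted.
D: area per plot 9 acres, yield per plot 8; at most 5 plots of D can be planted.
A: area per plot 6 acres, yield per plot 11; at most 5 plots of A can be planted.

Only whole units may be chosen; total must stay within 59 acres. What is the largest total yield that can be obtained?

90

3×K and 5×A: area 48 ≤ 59, yield 3·9 + 5·11 = 82.
3×K, 1×D, and 5×A: area 57 ≤ 59, yield 3·9 + 1·8 + 5·11 = 90.
Best is 90.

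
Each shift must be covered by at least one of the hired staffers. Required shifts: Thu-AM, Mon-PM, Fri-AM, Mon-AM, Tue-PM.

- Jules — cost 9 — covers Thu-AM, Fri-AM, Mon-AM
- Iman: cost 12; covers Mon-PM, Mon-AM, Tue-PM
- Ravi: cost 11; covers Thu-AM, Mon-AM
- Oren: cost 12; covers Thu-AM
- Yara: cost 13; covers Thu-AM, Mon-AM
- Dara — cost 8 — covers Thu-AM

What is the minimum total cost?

Choose Jules and Iman: together they cover Thu-AM, Mon-PM, Fri-AM, Mon-AM, Tue-PM — every shift.
Total cost: 9 + 12 = 21.
No cover costs less than 21.

21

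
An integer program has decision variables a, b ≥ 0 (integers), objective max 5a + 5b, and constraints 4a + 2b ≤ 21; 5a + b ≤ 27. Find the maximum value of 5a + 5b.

50

The continuous relaxation peaks at (0, 10.5) with value 52.50; rounding to a feasible lattice point costs some objective.
(a,b)=(0,10) is feasible, giving 50.
(a,b)=(0,9) is feasible, giving 45.
The best lattice point is (0,10), giving 50.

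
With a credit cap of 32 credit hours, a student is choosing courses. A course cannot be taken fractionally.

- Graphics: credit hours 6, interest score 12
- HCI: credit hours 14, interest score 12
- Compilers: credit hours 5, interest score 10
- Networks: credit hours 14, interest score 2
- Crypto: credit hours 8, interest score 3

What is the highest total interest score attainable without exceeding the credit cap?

34

Treat it as a binary knapsack problem.
Graphics + HCI + Crypto: credit hours 6 + 14 + 8 = 28 ≤ 32, interest score 12 + 12 + 3 = 27.
Graphics + Compilers + Crypto: credit hours 6 + 5 + 8 = 19 ≤ 32, interest score 12 + 10 + 3 = 25.
Graphics + HCI + Compilers: credit hours 6 + 14 + 5 = 25 ≤ 32, interest score 12 + 12 + 10 = 34.
Best is Graphics, HCI, and Compilers with total interest score 34.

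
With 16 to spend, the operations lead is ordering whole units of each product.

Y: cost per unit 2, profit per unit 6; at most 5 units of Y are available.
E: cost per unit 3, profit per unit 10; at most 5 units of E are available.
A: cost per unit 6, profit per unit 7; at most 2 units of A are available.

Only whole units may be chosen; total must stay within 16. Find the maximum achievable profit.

52

5×E: cost 15 ≤ 16, profit 5·10 = 50.
2×Y and 4×E: cost 16 ≤ 16, profit 2·6 + 4·10 = 52.
Best is 52.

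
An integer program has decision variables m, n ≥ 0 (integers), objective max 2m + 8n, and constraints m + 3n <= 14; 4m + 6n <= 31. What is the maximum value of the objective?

34

Relaxing integrality, the LP optimum is 37.33 at (m,n) = (0, 4.67), which is not an integer point.
(m,n)=(1,4): 1·1+3·4=13≤14, 4·1+6·4=28≤31, objective 34.
(m,n)=(0,4): 1·0+3·4=12≤14, 4·0+6·4=24≤31, objective 32.
(m,n)=(2,3): 1·2+3·3=11≤14, 4·2+6·3=26≤31, objective 28.
No feasible integer point exceeds 34.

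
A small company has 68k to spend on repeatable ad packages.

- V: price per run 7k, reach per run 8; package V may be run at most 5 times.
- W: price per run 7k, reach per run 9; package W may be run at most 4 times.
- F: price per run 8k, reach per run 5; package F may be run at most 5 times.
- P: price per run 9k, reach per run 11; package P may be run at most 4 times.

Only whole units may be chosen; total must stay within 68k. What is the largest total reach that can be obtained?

82

4×V, 3×W, and 2×P: price 67 ≤ 68, reach 4·8 + 3·9 + 2·11 = 81.
3×V, 4×W, and 2×P: price 67 ≤ 68, reach 3·8 + 4·9 + 2·11 = 82.
Best is 82.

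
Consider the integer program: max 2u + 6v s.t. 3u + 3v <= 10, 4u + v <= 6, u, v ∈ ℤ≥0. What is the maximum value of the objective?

18

(u,v)=(0,3): 3·0+3·3=9≤10, 4·0+1·3=3≤6, objective 18.
(u,v)=(1,2): 3·1+3·2=9≤10, 4·1+1·2=6≤6, objective 14.
(u,v)=(0,2): 3·0+3·2=6≤10, 4·0+1·2=2≤6, objective 12.
Maximum is 18 at (u,v)=(0,3).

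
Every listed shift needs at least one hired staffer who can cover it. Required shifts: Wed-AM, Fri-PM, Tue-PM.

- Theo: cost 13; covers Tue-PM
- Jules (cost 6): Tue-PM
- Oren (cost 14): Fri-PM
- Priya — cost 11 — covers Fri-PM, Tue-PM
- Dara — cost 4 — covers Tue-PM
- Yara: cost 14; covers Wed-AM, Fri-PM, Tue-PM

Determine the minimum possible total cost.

14

The greedy cost-per-new-shift heuristic would pick Dara and Yara for 18, but a cheaper cover exists.
Yara alone covers Wed-AM, Fri-PM, Tue-PM — every shift.
Total cost: 14.
No cover costs less than 14.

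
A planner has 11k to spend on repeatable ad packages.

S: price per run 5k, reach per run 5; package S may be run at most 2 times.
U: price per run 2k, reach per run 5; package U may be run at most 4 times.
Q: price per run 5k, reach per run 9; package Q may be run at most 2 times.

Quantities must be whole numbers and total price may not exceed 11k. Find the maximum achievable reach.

Take 3×U and 1×Q: price 11 ≤ 11, reach 3·5 + 1·9 = 24.
No other integer combination yields more.

24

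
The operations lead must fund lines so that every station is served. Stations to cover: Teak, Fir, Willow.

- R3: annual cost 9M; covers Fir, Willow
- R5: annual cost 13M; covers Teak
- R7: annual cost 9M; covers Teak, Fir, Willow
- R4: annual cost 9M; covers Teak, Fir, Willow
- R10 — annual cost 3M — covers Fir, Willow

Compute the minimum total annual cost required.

9

The greedy cost-per-new-station heuristic would pick R10 and R7 for 12, but a cheaper cover exists.
R7 alone covers Teak, Fir, Willow — every station.
Total annual cost: 9.
No cover costs less than 9.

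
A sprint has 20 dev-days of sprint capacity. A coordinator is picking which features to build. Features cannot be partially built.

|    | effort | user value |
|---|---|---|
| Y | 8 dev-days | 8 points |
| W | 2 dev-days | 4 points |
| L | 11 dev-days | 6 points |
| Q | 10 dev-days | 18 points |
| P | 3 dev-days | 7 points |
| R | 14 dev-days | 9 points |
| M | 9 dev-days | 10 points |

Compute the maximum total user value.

This is an integer program with binary decision variables.
Y + W + Q: effort 8 + 2 + 10 = 20 ≤ 20, user value 8 + 4 + 18 = 30.
W + Q + P: effort 2 + 10 + 3 = 15 ≤ 20, user value 4 + 18 + 7 = 29.
Best is Y, W, and Q with total user value 30.

30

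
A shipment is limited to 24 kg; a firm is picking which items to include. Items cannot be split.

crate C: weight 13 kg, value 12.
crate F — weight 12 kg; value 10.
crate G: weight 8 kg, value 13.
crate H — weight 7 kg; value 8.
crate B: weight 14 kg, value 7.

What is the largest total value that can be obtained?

25

crate F + crate G: weight 12 + 8 = 20 ≤ 24, value 10 + 13 = 23.
crate C + crate G: weight 13 + 8 = 21 ≤ 24, value 12 + 13 = 25.
Best is crate C and crate G with total value 25.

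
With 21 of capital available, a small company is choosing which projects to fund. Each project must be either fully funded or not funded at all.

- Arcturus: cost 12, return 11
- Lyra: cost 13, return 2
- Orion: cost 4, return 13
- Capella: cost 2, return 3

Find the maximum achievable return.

27

Take Arcturus, Orion, and Capella: cost 12 + 4 + 2 = 18 ≤ 21, return 11 + 13 + 3 = 27.
No other feasible combination does better.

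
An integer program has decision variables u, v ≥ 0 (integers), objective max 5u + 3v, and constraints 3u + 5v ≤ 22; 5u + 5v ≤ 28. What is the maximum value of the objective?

25

(u,v)=(5,0): 3·5+5·0=15≤22, 5·5+5·0=25≤28, objective 25.
(u,v)=(4,1): 3·4+5·1=17≤22, 5·4+5·1=25≤28, objective 23.
Maximum is 25 at (u,v)=(5,0).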